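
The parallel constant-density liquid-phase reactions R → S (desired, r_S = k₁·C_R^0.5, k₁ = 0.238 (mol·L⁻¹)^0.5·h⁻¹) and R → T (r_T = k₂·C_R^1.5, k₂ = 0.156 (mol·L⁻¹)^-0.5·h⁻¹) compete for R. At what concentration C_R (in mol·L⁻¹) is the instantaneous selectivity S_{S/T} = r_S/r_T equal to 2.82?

S_{S/T} = (k₁/k₂)·C_R⁻¹ ⇒ C_R = (S·k₂/k₁)^(-1).
= (2.82×0.156/0.238)^(-1) = (1.848)^(-1) = 0.541 mol·L⁻¹.

0.541 mol·L⁻¹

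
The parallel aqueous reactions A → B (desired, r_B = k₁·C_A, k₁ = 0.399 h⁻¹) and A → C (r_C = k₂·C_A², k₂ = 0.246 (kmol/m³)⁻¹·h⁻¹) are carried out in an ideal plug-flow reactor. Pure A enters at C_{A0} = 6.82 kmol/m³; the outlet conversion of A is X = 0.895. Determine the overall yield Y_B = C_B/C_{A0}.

0.305

C_A = C_{A0}(1−X) = 0.7161 kmol/m³.
Along a PFR/batch, dC_B/dC_A = −r_B/(r_B+r_C) = −k₁/(k₁+k₂·C_A).
Integrating from C_{A0} to C_A: C_B = (0.399/0.246)·ln[(0.399+0.246·6.82)/(0.399+0.246·0.716)] = 1.622·ln(2.077/0.5752) = 2.082 kmol/m³.
Y_B = C_B/C_{A0} = 2.082/6.82 = 0.305.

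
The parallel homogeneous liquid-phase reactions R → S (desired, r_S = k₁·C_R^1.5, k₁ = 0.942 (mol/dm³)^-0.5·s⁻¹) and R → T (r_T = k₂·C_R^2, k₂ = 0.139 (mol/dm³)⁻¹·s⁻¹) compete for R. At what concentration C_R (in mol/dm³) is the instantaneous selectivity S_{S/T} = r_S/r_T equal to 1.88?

S_{S/T} = (k₁/k₂)·C_R^-0.5 ⇒ C_R = (S·k₂/k₁)^(-2).
= (1.88×0.139/0.942)^(-2) = (0.2774)^(-2) = 13.0 mol/dm³.

13.0 mol/dm³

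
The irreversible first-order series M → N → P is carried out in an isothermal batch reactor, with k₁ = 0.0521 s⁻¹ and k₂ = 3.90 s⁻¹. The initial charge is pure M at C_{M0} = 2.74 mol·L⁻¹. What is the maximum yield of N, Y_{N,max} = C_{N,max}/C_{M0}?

0.0126

For a first-order series the maximum intermediate yield is C_{N,max}/C_{M0} = (k₁/k₂)^[k₂/(k₂−k₁)].
= (0.0521/3.90)^(3.90/(3.90−0.0521)) = (0.01336)^(1.014) = 0.01260.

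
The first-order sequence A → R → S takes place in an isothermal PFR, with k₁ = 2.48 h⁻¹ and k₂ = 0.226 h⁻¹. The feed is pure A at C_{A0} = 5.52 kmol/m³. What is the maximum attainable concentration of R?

4.34 kmol/m³

For a first-order series the maximum intermediate yield is C_{R,max}/C_{A0} = (k₁/k₂)^[k₂/(k₂−k₁)].
= (2.48/0.226)^(0.226/(0.226−2.48)) = (10.97)^(-0.1003) = 0.7865.
C_{R,max} = 0.7865×5.52 = 4.34 kmol/m³.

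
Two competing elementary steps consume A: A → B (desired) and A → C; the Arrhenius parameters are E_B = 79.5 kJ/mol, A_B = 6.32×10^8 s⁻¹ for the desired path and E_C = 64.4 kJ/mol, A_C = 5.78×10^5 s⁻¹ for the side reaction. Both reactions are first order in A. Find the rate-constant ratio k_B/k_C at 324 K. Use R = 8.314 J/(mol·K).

Since both paths have the same order in A, the concentration cancels and S_{B/C} = k_B/k_C = (A_B/A_C)·exp[(E_C−E_B)/(RT)].
(E_C−E_B)/(RT) = (64.4−79.5)×10³/(8.314×324) = -15100/2694 = -5.606.
k_B/k_C = (6.32×10^8/5.78×10^5)·exp(-5.606) = 1093 × 0.003677 = 4.02.
Since E_B > E_C, raising the temperature improves selectivity toward B.

4.02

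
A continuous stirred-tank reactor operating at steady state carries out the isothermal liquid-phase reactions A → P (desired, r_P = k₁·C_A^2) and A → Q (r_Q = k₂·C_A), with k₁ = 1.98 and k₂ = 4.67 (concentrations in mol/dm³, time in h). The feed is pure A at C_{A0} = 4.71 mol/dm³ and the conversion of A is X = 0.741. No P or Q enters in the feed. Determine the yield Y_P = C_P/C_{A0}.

Exit C_A = C_{A0}(1−X) = 4.71×0.259 = 1.220 mol/dm³.
Rates in a CSTR are evaluated at the outlet concentration: r_P = 1.98×1.220^2 = 2.947, r_Q = 4.67×1.220 = 5.697.
Fraction of consumed A going to P: r_P/(r_P+r_Q) = 0.3409.
C_P = 0.3409·C_{A0}·X = 0.3409×4.71×0.741 = 1.19 mol/dm³; Y_P = C_P/C_{A0} = 0.253.

0.253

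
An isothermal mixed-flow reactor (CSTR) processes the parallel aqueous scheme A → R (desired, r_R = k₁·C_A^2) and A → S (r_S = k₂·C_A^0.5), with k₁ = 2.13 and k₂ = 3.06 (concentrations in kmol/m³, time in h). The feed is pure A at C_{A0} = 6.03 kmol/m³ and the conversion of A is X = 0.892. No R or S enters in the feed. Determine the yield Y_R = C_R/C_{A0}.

0.239

Exit C_A = C_{A0}(1−X) = 6.03×0.108 = 0.6512 kmol/m³.
In a CSTR the entire volume is at exit conditions, so r_R = 2.13×0.6512^2 = 0.9034 and r_S = 3.06×0.6512^0.5 = 2.469.
Fraction of consumed A going to R: r_R/(r_R+r_S) = 0.2678.
C_R = 0.2678·C_{A0}·X = 0.2678×6.03×0.892 = 1.44 kmol/m³; Y_R = C_R/C_{A0} = 0.239.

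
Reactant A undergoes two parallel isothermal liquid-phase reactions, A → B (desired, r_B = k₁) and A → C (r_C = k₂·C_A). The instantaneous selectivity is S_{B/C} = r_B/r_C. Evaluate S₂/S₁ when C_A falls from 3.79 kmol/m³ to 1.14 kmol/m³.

3.32

S_{B/C} = (k₁/k₂)·C_A⁻¹, so S₂/S₁ = (C_{A,2}/C_{A,1})⁻¹.
= 3.79/1.14 = 3.32.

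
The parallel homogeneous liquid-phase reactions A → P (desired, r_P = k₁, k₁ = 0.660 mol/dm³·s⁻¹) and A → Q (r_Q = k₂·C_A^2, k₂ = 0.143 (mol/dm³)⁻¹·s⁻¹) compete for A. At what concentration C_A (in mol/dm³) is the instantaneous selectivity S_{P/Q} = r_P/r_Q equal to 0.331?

3.73 mol/dm³

S_{P/Q} = (k₁/k₂)·C_A^-2 ⇒ C_A = (S·k₂/k₁)^(-0.5).
= (0.331×0.143/0.660)^(-0.5) = (0.07172)^(-0.5) = 3.73 mol/dm³.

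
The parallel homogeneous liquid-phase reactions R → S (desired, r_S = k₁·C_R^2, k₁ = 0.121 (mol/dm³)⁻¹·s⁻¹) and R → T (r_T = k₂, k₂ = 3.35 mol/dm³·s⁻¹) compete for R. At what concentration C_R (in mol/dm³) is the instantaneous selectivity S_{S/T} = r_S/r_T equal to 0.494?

3.70 mol/dm³

S_{S/T} = (k₁/k₂)·C_R^2 ⇒ C_R = (S·k₂/k₁)^(0.5).
= (0.494×3.35/0.121)^(0.5) = (13.68)^(0.5) = 3.70 mol/dm³.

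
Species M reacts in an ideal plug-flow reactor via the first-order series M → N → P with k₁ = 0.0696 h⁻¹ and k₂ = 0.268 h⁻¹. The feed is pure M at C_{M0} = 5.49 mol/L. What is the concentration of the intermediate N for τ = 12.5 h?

Solving the coupled first-order balances gives C_N(τ) = [k₁/(k₂−k₁)]·C_{M0}·(e^(−k₁τ) − e^(−k₂τ)).
e^(−k₁τ) = e^(−0.0696×12.5) = e^(−0.8700) = 0.4190; e^(−k₂τ) = e^(−3.350) = 0.03508.
C_N = 0.0696×5.49/(0.268−0.0696) × (0.4190−0.03508) = 1.926×0.3839 = 0.7393 mol/L.

0.739 mol/L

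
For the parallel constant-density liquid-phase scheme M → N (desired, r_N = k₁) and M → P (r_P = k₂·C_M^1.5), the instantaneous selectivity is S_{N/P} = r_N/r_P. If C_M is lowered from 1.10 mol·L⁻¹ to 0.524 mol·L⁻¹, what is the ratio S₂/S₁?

S_{N/P} = (k₁/k₂)·C_M^-1.5, so S₂/S₁ = (C_{M,2}/C_{M,1})^-1.5.
= (0.524/1.10)^(-1.5) = (0.4764)^(-1.5) = 3.04.

3.04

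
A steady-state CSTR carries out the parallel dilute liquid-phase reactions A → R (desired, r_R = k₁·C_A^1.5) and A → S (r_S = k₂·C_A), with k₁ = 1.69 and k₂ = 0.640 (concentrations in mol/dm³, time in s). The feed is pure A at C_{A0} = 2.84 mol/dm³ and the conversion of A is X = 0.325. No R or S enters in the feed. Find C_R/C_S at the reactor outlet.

Exit C_A = C_{A0}(1−X) = 2.84×0.675 = 1.917 mol/dm³.
A CSTR operates uniformly at the exit composition, giving r_R = 4.486 and r_S = 1.227 (each k·C_A^n at C_A = 1.917).
Overall selectivity = C_R/C_S = r_Rτ/(r_Sτ) = r_R/r_S = 3.66.

3.66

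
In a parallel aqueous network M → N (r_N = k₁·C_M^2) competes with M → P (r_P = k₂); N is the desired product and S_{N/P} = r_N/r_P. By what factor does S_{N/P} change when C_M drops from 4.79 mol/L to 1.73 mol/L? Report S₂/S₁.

S_{N/P} = (k₁/k₂)·C_M^2, so S₂/S₁ = (C_{M,2}/C_{M,1})^2.
= (1.73/4.79)^2 = (0.3612)^2 = 0.130.

0.130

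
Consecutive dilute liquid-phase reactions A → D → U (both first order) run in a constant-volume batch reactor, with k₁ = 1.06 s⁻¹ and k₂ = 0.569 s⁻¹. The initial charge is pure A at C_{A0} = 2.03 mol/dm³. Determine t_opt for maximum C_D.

1.27 s

The intermediate peaks when r₁ = r₂, i.e. k₁e^(−k₁t) = k₂e^(−k₂t), giving t_opt = ln(k₂/k₁)/(k₂−k₁).
= ln(0.569/1.06)/(0.569−1.06) = ln(0.5368)/-0.4910 = -0.6221/-0.4910 = 1.27 s.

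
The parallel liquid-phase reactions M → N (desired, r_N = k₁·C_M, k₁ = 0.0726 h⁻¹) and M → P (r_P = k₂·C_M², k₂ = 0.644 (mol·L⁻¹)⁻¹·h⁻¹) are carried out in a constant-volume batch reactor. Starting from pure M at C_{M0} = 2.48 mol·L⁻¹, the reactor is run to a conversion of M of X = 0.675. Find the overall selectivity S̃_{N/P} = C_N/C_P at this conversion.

C_M = C_{M0}(1−X) = 0.8060 mol·L⁻¹.
Along a PFR/batch, dC_N/dC_M = −r_N/(r_N+r_P) = −k₁/(k₁+k₂·C_M).
Integrating from C_{M0} to C_M: C_N = (0.0726/0.644)·ln[(0.0726+0.644·2.48)/(0.0726+0.644·0.806)] = 0.1127·ln(1.670/0.5917) = 0.1170 mol·L⁻¹.
C_P = (C_{M0}−C_M)−C_N = 1.557 mol·L⁻¹; S̃_{N/P} = 0.1170/1.557 = 0.0751.

0.0751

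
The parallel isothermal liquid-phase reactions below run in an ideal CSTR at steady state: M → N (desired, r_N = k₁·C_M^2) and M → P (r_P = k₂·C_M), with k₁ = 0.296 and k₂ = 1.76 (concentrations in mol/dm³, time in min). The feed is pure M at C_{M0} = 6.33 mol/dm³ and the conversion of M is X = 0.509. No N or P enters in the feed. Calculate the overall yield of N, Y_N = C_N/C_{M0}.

Exit C_M = C_{M0}(1−X) = 6.33×0.491 = 3.108 mol/dm³.
Rates in a CSTR are evaluated at the outlet concentration: r_N = 0.296×3.108^2 = 2.859, r_P = 1.76×3.108 = 5.470.
Fraction of consumed M going to N: r_N/(r_N+r_P) = 0.3433.
C_N = 0.3433·C_{M0}·X = 0.3433×6.33×0.509 = 1.11 mol/dm³; Y_N = C_N/C_{M0} = 0.175.

0.175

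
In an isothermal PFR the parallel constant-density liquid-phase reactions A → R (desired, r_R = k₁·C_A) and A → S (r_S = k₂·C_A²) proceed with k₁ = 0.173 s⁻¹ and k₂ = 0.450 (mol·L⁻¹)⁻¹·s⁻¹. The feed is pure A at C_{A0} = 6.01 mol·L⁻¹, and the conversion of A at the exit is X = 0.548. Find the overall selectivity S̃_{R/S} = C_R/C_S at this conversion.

C_A = C_{A0}(1−X) = 2.717 mol·L⁻¹.
Along a PFR/batch, dC_R/dC_A = −r_R/(r_R+r_S) = −k₁/(k₁+k₂·C_A).
Integrating from C_{A0} to C_A: C_R = (0.173/0.450)·ln[(0.173+0.450·6.01)/(0.173+0.450·2.72)] = 0.3844·ln(2.877/1.395) = 0.2782 mol·L⁻¹.
C_S = (C_{A0}−C_A)−C_R = 3.015 mol·L⁻¹; S̃_{R/S} = 0.2782/3.015 = 0.0923.

0.0923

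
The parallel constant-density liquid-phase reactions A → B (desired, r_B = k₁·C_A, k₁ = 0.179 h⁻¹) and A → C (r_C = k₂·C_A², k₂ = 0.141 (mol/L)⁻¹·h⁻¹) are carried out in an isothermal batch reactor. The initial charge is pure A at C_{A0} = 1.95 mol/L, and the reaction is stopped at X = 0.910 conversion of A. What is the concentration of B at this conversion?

1.02 mol/L

C_A = C_{A0}(1−X) = 0.1755 mol/L.
Along a PFR/batch, dC_B/dC_A = −r_B/(r_B+r_C) = −k₁/(k₁+k₂·C_A).
Integrating from C_{A0} to C_A: C_B = (0.179/0.141)·ln[(0.179+0.141·1.95)/(0.179+0.141·0.175)] = 1.270·ln(0.4539/0.2037) = 1.017 mol/L.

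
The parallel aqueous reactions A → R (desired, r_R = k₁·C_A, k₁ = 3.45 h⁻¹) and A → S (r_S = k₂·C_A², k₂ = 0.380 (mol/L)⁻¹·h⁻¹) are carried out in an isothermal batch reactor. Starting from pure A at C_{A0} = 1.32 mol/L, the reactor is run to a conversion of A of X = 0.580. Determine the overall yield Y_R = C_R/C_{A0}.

0.526

C_A = C_{A0}(1−X) = 0.5544 mol/L.
Along a PFR/batch, dC_R/dC_A = −r_R/(r_R+r_S) = −k₁/(k₁+k₂·C_A).
Integrating from C_{A0} to C_A: C_R = (3.45/0.380)·ln[(3.45+0.380·1.32)/(3.45+0.380·0.554)] = 9.079·ln(3.952/3.661) = 0.6943 mol/L.
Y_R = C_R/C_{A0} = 0.6943/1.32 = 0.526.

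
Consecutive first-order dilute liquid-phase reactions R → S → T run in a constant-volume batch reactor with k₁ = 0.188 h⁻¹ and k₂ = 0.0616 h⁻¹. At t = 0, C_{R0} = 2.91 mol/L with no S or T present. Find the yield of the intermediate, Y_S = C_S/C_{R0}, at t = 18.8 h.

Solving the coupled first-order balances gives C_S(t) = [k₁/(k₂−k₁)]·C_{R0}·(e^(−k₁t) − e^(−k₂t)).
e^(−k₁t) = e^(−0.188×18.8) = e^(−3.534) = 0.02918; e^(−k₂t) = e^(−1.158) = 0.3141.
C_S = 0.188×2.91/(0.0616−0.188) × (0.02918−0.3141) = (-4.328)×(-0.2849) = 1.233 mol/L.
Y_S = C_S/C_{R0} = 1.233/2.91 = 0.424.

0.424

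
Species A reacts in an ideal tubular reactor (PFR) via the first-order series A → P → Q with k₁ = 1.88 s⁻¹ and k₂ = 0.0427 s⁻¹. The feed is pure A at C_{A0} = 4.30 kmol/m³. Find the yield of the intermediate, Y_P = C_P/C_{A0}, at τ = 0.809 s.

0.765

Solving the coupled first-order balances gives C_P(τ) = [k₁/(k₂−k₁)]·C_{A0}·(e^(−k₁τ) − e^(−k₂τ)).
e^(−k₁τ) = e^(−1.88×0.809) = e^(−1.521) = 0.2185; e^(−k₂τ) = e^(−0.03454) = 0.9660.
C_P = 1.88×4.30/(0.0427−1.88) × (0.2185−0.9660) = (-4.400)×(-0.7475) = 3.289 kmol/m³.
Y_P = C_P/C_{A0} = 3.289/4.30 = 0.765.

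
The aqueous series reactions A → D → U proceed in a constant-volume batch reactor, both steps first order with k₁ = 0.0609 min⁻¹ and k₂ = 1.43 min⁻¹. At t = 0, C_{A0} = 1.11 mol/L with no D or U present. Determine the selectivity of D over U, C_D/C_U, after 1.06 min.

1.04

For first-order series with pure A initially, C_D(t) = k₁C_{A0}/(k₂−k₁)·(e^(−k₁t) − e^(−k₂t)).
e^(−k₁t) = e^(−0.0609×1.06) = e^(−0.06455) = 0.9375; e^(−k₂t) = e^(−1.516) = 0.2196.
C_D = 0.0609×1.11/(1.43−0.0609) × (0.9375−0.2196) = 0.04937×0.7179 = 0.03544 mol/L.
C_A = C_{A0}e^(−k₁t) = 1.041 mol/L, so C_U = C_{A0}−C_A−C_D = 0.03395 mol/L; C_D/C_U = 1.04.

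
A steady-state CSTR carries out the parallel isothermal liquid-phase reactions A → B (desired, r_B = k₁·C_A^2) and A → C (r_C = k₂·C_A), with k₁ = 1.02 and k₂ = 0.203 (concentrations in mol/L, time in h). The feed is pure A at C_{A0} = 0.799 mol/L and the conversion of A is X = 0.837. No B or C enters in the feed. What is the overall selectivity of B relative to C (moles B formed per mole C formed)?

Exit C_A = C_{A0}(1−X) = 0.799×0.163 = 0.1302 mol/L.
Rates in a CSTR are evaluated at the outlet concentration: r_B = 1.02×0.1302^2 = 0.01730, r_C = 0.203×0.1302 = 0.02644.
Overall selectivity = C_B/C_C = r_Bτ/(r_Cτ) = r_B/r_C = 0.654.

0.654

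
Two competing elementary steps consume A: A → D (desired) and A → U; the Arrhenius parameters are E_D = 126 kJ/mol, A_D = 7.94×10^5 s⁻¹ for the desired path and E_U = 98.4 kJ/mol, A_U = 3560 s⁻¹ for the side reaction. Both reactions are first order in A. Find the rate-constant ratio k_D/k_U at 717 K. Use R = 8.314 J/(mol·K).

k_D/k_U = (A_D/A_U)·exp[−(E_D−E_U)/(RT)] = (A_D/A_U)·exp[(E_U−E_D)/(RT)].
(E_U−E_D)/(RT) = (98.4−126)×10³/(8.314×717) = -27600/5961 = -4.630.
k_D/k_U = (7.94×10^5/3560)·exp(-4.630) = 223.0 × 0.009755 = 2.18.
Since E_D > E_U, raising the temperature improves selectivity toward D.

2.18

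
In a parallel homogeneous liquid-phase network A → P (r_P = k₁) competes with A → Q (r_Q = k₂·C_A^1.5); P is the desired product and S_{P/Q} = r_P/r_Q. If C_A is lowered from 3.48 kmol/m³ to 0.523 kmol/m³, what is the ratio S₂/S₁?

17.2

S_{P/Q} = (k₁/k₂)·C_A^-1.5, so S₂/S₁ = (C_{A,2}/C_{A,1})^-1.5.
= (0.523/3.48)^(-1.5) = (0.1503)^(-1.5) = 17.2.
Selectivity toward P rises as C_A falls — low-concentration operation is favoured.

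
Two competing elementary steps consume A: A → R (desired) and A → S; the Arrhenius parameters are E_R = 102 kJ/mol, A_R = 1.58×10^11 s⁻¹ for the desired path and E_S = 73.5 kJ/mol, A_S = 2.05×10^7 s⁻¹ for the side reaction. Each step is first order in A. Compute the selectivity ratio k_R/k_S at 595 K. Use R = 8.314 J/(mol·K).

24.3

With equal orders, S_{R/S} = k_R/k_S = (A_R/A_S)·exp[(E_S−E_R)/(RT)].
(E_S−E_R)/(RT) = (73.5−102)×10³/(8.314×595) = -28500/4947 = -5.761.
k_R/k_S = (1.58×10^11/2.05×10^7)·exp(-5.761) = 7707 × 0.003147 = 24.3.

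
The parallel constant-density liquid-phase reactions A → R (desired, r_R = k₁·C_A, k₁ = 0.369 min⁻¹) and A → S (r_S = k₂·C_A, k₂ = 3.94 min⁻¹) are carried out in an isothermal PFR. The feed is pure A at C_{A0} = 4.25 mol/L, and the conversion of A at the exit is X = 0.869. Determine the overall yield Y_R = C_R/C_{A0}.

0.0744

C_A = C_{A0}(1−X) = 0.5568 mol/L.
Both paths are first order in A, so the instantaneous fraction to R is constant: dC_R/d(−C_A) = k₁/(k₁+k₂) = 0.08563.
C_R = 0.08563·(C_{A0}−C_A) = 0.08563×3.693 = 0.316 mol/L.
Y_R = C_R/C_{A0} = 0.3163/4.25 = 0.0744.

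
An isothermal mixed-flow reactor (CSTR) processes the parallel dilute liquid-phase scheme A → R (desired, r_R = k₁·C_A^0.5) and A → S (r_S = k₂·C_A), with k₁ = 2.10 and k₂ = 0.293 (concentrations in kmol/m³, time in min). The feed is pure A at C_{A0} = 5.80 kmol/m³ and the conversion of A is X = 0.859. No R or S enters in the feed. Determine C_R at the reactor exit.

4.42 kmol/m³

Exit C_A = C_{A0}(1−X) = 5.80×0.141 = 0.8178 kmol/m³.
In a CSTR the entire volume is at exit conditions, so r_R = 2.10×0.8178^0.5 = 1.899 and r_S = 0.293×0.8178 = 0.2396.
Fraction of consumed A going to R: r_R/(r_R+r_S) = 0.8880.
C_R = 0.8880·C_{A0}·X = 0.8880×5.80×0.859 = 4.42 kmol/m³.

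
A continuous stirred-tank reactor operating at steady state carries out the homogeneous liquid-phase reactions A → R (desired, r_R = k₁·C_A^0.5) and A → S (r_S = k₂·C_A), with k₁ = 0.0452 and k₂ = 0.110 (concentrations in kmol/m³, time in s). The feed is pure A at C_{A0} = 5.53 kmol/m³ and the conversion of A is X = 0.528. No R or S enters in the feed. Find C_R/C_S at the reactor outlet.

0.254

Exit C_A = C_{A0}(1−X) = 5.53×0.472 = 2.610 kmol/m³.
In a CSTR the entire volume is at exit conditions, so r_R = 0.0452×2.610^0.5 = 0.07303 and r_S = 0.110×2.610 = 0.2871.
Overall selectivity = C_R/C_S = r_Rτ/(r_Sτ) = r_R/r_S = 0.254.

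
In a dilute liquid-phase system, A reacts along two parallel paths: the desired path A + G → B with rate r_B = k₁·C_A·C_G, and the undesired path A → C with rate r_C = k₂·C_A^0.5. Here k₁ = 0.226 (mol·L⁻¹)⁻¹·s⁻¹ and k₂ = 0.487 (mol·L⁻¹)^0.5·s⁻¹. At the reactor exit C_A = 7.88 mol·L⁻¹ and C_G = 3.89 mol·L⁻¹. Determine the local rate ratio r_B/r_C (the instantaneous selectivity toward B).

5.07

S_{B/C} = r_B/r_C = (k₁·C_A·C_G)/(k₂·C_A^0.5) = (k₁/k₂)·C_A^0.5·C_G.
= (0.226×7.880×3.890) / (0.487×7.880^0.5) = 6.928/1.367 = 5.07.
Since the desired path is higher order in A, keeping C_A high (PFR or concentrated feed) favours B.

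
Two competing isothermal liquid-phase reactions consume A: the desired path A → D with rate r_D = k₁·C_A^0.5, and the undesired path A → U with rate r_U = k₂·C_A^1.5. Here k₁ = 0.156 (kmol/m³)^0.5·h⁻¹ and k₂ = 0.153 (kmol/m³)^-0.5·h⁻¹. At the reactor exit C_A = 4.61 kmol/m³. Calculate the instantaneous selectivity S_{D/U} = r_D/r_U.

0.221

S_{D/U} = r_D/r_U = (k₁·C_A^0.5)/(k₂·C_A^1.5) = (k₁/k₂)·C_A⁻¹.
= (0.156×4.610^0.5) / (0.153×4.610^1.5) = 0.3349/1.514 = 0.221.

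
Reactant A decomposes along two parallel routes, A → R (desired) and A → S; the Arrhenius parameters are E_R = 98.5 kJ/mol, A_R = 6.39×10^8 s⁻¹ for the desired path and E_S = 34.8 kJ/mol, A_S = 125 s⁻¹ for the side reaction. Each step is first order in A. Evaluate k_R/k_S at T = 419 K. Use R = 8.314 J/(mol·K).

0.0585

With equal orders, S_{R/S} = k_R/k_S = (A_R/A_S)·exp[(E_S−E_R)/(RT)].
(E_S−E_R)/(RT) = (34.8−98.5)×10³/(8.314×419) = -63700/3484 = -18.29.
k_R/k_S = (6.39×10^8/125)·exp(-18.29) = 5.112×10^6 × 1.144×10^-8 = 0.0585.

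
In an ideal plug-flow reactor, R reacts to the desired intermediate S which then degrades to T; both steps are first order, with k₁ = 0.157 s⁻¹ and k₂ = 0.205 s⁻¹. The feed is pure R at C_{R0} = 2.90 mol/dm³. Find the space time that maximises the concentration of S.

5.56 s

For first-order series the maximum of C_S occurs at τ_opt = ln(k₂/k₁)/(k₂−k₁).
= ln(0.205/0.157)/(0.205−0.157) = ln(1.306)/0.04800 = 0.2668/0.04800 = 5.56 s.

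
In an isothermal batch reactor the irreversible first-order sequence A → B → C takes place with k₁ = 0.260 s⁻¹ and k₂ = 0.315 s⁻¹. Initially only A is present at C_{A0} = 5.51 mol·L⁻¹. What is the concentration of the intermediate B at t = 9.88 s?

For first-order series with pure A initially, C_B(t) = k₁C_{A0}/(k₂−k₁)·(e^(−k₁t) − e^(−k₂t)).
e^(−k₁t) = e^(−0.260×9.88) = e^(−2.569) = 0.07663; e^(−k₂t) = e^(−3.112) = 0.04450.
C_B = 0.260×5.51/(0.315−0.260) × (0.07663−0.04450) = 26.05×0.03212 = 0.8368 mol·L⁻¹.

0.837 mol·L⁻¹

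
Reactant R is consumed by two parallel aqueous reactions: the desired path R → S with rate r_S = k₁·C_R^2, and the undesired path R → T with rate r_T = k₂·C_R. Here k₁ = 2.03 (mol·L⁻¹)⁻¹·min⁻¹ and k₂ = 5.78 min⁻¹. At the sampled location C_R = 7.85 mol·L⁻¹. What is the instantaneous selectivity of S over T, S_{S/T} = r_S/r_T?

2.76

S_{S/T} = r_S/r_T = (k₁·C_R^2)/(k₂·C_R) = (k₁/k₂)·C_R.
= (2.03×7.850^2) / (5.78×7.850) = 125.1/45.37 = 2.76.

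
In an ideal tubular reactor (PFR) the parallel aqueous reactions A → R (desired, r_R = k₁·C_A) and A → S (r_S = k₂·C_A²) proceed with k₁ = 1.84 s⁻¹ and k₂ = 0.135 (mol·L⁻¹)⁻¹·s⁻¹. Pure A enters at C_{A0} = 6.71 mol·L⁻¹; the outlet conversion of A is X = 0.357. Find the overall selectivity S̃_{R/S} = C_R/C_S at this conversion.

2.48

C_A = C_{A0}(1−X) = 4.315 mol·L⁻¹.
Along a PFR/batch, dC_R/dC_A = −r_R/(r_R+r_S) = −k₁/(k₁+k₂·C_A).
Integrating from C_{A0} to C_A: C_R = (1.84/0.135)·ln[(1.84+0.135·6.71)/(1.84+0.135·4.31)] = 13.63·ln(2.746/2.422) = 1.708 mol·L⁻¹.
C_S = (C_{A0}−C_A)−C_R = 0.6876 mol·L⁻¹; S̃_{R/S} = 1.708/0.6876 = 2.48.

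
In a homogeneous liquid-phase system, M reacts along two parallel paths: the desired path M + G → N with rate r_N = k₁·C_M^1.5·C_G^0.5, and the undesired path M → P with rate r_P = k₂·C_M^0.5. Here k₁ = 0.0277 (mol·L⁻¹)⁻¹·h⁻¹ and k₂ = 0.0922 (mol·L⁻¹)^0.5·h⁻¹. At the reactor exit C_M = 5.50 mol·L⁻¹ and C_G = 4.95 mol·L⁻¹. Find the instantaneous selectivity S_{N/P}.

S_{N/P} = r_N/r_P = (k₁·C_M^1.5·C_G^0.5)/(k₂·C_M^0.5) = (k₁/k₂)·C_M·C_G^0.5.
= (0.0277×5.500^1.5×4.950^0.5) / (0.0922×5.500^0.5) = 0.7949/0.2162 = 3.68.
Since the desired path is higher order in M, keeping C_M high (PFR or concentrated feed) favours N.

3.68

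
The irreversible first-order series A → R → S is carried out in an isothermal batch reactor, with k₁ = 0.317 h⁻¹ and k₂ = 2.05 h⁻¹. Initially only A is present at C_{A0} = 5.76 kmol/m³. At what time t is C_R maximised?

1.08 h

The intermediate peaks when r₁ = r₂, i.e. k₁e^(−k₁t) = k₂e^(−k₂t), giving t_opt = ln(k₂/k₁)/(k₂−k₁).
= ln(2.05/0.317)/(2.05−0.317) = ln(6.467)/1.733 = 1.867/1.733 = 1.08 h.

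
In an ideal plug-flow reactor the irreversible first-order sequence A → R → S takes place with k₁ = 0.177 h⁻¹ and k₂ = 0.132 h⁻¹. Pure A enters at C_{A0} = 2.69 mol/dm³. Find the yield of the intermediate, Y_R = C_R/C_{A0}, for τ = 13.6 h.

The intermediate concentration in a first-order A→B→C sequence is C_R = k₁C_{A0}(e^(−k₁τ) − e^(−k₂τ))/(k₂−k₁).
e^(−k₁τ) = e^(−0.177×13.6) = e^(−2.407) = 0.09007; e^(−k₂τ) = e^(−1.795) = 0.1661.
C_R = 0.177×2.69/(0.132−0.177) × (0.09007−0.1661) = (-10.58)×(-0.07603) = 0.8044 mol/dm³.
Y_R = C_R/C_{A0} = 0.8044/2.69 = 0.299.

0.299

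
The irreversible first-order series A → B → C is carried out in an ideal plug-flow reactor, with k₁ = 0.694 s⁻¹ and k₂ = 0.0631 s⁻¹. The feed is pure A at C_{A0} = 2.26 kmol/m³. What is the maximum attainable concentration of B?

1.78 kmol/m³

At the optimum, C_{B,max}/C_{A0} = (k₁/k₂)^[k₂/(k₂−k₁)].
= (0.694/0.0631)^(0.0631/(0.0631−0.694)) = (11.00)^(-0.1000) = 0.7868.
C_{B,max} = 0.7868×2.26 = 1.78 kmol/m³.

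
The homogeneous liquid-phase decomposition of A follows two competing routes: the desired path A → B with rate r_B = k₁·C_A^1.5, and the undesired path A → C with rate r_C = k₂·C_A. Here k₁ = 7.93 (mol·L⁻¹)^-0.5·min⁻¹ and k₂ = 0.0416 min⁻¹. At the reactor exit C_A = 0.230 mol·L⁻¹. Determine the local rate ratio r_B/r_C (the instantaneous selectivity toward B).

91.4

S_{B/C} = r_B/r_C = (k₁·C_A^1.5)/(k₂·C_A) = (k₁/k₂)·C_A^0.5.
= (7.93×0.2300^1.5) / (0.0416×0.2300) = 0.8747/0.009568 = 91.4.
Since the desired path is higher order in A, keeping C_A high (PFR or concentrated feed) favours B.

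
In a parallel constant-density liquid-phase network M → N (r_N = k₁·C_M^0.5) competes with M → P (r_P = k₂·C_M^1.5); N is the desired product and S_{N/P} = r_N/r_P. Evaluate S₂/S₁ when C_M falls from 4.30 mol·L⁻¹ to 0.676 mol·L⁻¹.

6.36

S_{N/P} = (k₁/k₂)·C_M⁻¹, so S₂/S₁ = (C_{M,2}/C_{M,1})⁻¹.
= 4.30/0.676 = 6.36.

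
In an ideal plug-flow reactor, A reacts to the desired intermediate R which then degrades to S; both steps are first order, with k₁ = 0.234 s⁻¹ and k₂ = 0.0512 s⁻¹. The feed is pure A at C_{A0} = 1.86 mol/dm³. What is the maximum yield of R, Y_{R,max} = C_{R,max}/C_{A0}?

Evaluating C_R at τ_opt = ln(k₂/k₁)/(k₂−k₁) gives C_{R,max}/C_{A0} = (k₁/k₂)^[k₂/(k₂−k₁)].
= (0.234/0.0512)^(0.0512/(0.0512−0.234)) = (4.570)^(-0.2801) = 0.6534.

0.653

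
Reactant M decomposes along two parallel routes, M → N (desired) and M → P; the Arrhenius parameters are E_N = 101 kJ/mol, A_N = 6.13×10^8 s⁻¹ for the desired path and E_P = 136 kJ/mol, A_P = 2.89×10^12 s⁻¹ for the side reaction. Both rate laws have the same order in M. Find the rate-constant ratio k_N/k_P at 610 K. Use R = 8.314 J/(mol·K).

With equal orders, S_{N/P} = k_N/k_P = (A_N/A_P)·exp[(E_P−E_N)/(RT)].
(E_P−E_N)/(RT) = (136−101)×10³/(8.314×610) = 35000/5072 = 6.901.
k_N/k_P = (6.13×10^8/2.89×10^12)·exp(6.901) = 2.121×10^-4 × 993.5 = 0.211.
Since E_N < E_P, lowering the temperature improves selectivity toward N.

0.211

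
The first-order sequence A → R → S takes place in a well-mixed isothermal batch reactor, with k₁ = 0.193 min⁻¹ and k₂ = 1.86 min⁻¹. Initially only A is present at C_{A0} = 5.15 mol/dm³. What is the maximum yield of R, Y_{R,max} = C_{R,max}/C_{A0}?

At the optimum, C_{R,max}/C_{A0} = (k₁/k₂)^[k₂/(k₂−k₁)].
= (0.193/1.86)^(1.86/(1.86−0.193)) = (0.1038)^(1.116) = 0.07982.

0.0798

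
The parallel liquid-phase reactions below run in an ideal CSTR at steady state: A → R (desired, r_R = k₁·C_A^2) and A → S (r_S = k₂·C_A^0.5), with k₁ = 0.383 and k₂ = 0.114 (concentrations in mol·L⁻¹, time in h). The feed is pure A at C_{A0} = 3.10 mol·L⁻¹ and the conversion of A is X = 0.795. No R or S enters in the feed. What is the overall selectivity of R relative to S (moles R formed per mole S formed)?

1.70

Exit C_A = C_{A0}(1−X) = 3.10×0.205 = 0.6355 mol·L⁻¹.
A CSTR operates uniformly at the exit composition, giving r_R = 0.1547 and r_S = 0.09088 (each k·C_A^n at C_A = 0.6355).
Overall selectivity = C_R/C_S = r_Rτ/(r_Sτ) = r_R/r_S = 1.70.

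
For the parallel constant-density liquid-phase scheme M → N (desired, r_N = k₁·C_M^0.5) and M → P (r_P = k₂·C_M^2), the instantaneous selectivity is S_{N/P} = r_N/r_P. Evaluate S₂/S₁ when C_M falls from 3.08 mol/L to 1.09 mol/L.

4.75

S_{N/P} = (k₁/k₂)·C_M^-1.5, so S₂/S₁ = (C_{M,2}/C_{M,1})^-1.5.
= (1.09/3.08)^(-1.5) = (0.3539)^(-1.5) = 4.75.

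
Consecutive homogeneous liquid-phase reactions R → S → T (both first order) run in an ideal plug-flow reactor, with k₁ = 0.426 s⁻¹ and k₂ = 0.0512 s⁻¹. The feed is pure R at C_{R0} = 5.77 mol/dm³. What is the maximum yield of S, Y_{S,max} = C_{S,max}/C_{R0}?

0.749

For a first-order series the maximum intermediate yield is C_{S,max}/C_{R0} = (k₁/k₂)^[k₂/(k₂−k₁)].
= (0.426/0.0512)^(0.0512/(0.0512−0.426)) = (8.320)^(-0.1366) = 0.7487.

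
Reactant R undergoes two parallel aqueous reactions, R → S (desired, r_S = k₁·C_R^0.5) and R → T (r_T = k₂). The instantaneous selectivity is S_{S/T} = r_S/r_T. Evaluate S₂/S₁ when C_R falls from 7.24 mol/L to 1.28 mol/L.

S_{S/T} = (k₁/k₂)·C_R^0.5, so S₂/S₁ = (C_{R,2}/C_{R,1})^0.5.
= (1.28/7.24)^0.5 = (0.1768)^0.5 = 0.420.
Selectivity toward S falls as C_R falls — high-concentration operation is favoured.

0.420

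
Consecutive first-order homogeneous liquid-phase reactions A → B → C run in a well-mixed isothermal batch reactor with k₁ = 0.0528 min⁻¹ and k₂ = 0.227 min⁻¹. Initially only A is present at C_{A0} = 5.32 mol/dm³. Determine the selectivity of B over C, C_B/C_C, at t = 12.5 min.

Solving the coupled first-order balances gives C_B(t) = [k₁/(k₂−k₁)]·C_{A0}·(e^(−k₁t) − e^(−k₂t)).
e^(−k₁t) = e^(−0.0528×12.5) = e^(−0.6600) = 0.5169; e^(−k₂t) = e^(−2.837) = 0.05857.
C_B = 0.0528×5.32/(0.227−0.0528) × (0.5169−0.05857) = 1.612×0.4583 = 0.7390 mol/dm³.
C_A = C_{A0}e^(−k₁t) = 2.750 mol/dm³, so C_C = C_{A0}−C_A−C_B = 1.831 mol/dm³; C_B/C_C = 0.404.

0.404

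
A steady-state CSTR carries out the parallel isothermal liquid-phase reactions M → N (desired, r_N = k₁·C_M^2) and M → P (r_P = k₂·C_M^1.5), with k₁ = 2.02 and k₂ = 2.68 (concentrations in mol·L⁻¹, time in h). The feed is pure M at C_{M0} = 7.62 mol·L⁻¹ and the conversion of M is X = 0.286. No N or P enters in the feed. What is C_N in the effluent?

Exit C_M = C_{M0}(1−X) = 7.62×0.714 = 5.441 mol·L⁻¹.
A CSTR operates uniformly at the exit composition, giving r_N = 59.79 and r_P = 34.01 (each k·C_M^n at C_M = 5.441).
Fraction of consumed M going to N: r_N/(r_N+r_P) = 0.6374.
C_N = 0.6374·C_{M0}·X = 0.6374×7.62×0.286 = 1.39 mol·L⁻¹.

1.39 mol·L⁻¹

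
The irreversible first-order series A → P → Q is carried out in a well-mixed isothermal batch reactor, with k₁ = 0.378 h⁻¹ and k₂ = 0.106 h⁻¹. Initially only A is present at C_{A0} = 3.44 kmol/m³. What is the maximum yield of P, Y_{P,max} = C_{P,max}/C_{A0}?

0.609

Evaluating C_P at t_opt = ln(k₂/k₁)/(k₂−k₁) gives C_{P,max}/C_{A0} = (k₁/k₂)^[k₂/(k₂−k₁)].
= (0.378/0.106)^(0.106/(0.106−0.378)) = (3.566)^(-0.3897) = 0.6093.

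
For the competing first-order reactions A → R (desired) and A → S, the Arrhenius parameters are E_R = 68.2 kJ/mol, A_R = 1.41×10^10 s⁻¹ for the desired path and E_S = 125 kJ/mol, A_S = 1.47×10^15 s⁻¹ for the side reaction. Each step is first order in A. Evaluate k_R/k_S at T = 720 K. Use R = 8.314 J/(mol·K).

k_R/k_S = (A_R/A_S)·exp[−(E_R−E_S)/(RT)] = (A_R/A_S)·exp[(E_S−E_R)/(RT)].
(E_S−E_R)/(RT) = (125−68.2)×10³/(8.314×720) = 56800/5986 = 9.489.
k_R/k_S = (1.41×10^10/1.47×10^15)·exp(9.489) = 9.592×10^-6 × 13209 = 0.127.
Since E_R < E_S, lowering the temperature improves selectivity toward R.

0.127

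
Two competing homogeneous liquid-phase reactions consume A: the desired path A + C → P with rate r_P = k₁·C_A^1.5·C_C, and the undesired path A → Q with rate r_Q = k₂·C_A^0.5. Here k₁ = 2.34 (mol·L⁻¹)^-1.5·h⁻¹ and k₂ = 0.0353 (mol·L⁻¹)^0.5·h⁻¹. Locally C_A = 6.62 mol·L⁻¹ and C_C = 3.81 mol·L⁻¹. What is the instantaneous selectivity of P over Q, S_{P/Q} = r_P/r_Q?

1672

S_{P/Q} = r_P/r_Q = (k₁·C_A^1.5·C_C)/(k₂·C_A^0.5) = (k₁/k₂)·C_A·C_C.
= (2.34×6.620^1.5×3.810) / (0.0353×6.620^0.5) = 151.9/0.09082 = 1672.
Since the desired path is higher order in A, keeping C_A high (PFR or concentrated feed) favours P.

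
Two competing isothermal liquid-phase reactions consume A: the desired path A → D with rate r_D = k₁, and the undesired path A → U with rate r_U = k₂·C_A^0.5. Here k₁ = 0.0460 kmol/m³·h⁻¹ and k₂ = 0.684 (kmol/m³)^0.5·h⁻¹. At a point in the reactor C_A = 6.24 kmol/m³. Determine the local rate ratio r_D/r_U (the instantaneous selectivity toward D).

0.0269

S_{D/U} = r_D/r_U = (k₁)/(k₂·C_A^0.5) = (k₁/k₂)·C_A^-0.5.
= (0.0460) / (0.684×6.240^0.5) = 0.04600/1.709 = 0.0269.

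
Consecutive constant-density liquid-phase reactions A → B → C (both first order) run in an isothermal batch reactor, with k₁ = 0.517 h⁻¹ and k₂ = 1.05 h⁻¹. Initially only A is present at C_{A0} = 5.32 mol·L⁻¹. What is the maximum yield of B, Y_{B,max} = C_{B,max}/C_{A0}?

0.248

For a first-order series the maximum intermediate yield is C_{B,max}/C_{A0} = (k₁/k₂)^[k₂/(k₂−k₁)].
= (0.517/1.05)^(1.05/(1.05−0.517)) = (0.4924)^(1.970) = 0.2477.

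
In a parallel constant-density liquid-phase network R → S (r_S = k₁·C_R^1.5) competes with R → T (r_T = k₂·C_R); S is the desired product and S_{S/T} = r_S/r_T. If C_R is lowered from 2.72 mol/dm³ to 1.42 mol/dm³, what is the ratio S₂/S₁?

S_{S/T} = (k₁/k₂)·C_R^0.5, so S₂/S₁ = (C_{R,2}/C_{R,1})^0.5.
= (1.42/2.72)^0.5 = (0.5221)^0.5 = 0.723.

0.723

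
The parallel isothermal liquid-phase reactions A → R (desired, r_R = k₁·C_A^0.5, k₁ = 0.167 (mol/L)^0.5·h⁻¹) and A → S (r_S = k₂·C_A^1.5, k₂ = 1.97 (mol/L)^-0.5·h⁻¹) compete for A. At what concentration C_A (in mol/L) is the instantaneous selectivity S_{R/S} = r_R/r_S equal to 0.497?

S_{R/S} = (k₁/k₂)·C_A⁻¹ ⇒ C_A = (S·k₂/k₁)^(-1).
= (0.497×1.97/0.167)^(-1) = (5.863)^(-1) = 0.171 mol/L.

0.171 mol/L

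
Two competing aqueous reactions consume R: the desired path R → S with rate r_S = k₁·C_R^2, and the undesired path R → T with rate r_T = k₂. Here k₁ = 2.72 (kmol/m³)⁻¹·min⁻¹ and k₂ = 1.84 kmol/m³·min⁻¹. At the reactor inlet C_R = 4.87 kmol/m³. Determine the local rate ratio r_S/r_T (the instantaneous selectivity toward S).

S_{S/T} = r_S/r_T = (k₁·C_R^2)/(k₂) = (k₁/k₂)·C_R^2.
= (2.72×4.870^2) / (1.84) = 64.51/1.840 = 35.1.

35.1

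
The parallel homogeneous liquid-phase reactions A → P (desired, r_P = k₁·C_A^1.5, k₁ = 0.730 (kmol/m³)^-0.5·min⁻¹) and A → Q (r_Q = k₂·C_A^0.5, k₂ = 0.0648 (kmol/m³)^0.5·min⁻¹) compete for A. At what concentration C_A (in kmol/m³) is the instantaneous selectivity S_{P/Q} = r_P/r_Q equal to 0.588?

S_{P/Q} = (k₁/k₂)·C_A ⇒ C_A = S·k₂/k₁.
= 0.588×0.0648/0.730 = 0.0522 kmol/m³.

0.0522 kmol/m³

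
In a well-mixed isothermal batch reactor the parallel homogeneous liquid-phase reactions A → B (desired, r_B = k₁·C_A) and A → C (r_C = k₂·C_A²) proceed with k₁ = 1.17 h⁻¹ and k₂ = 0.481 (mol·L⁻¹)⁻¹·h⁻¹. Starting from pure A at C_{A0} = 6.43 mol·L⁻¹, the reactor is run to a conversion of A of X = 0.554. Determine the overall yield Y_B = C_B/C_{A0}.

C_A = C_{A0}(1−X) = 2.868 mol·L⁻¹.
Along a PFR/batch, dC_B/dC_A = −r_B/(r_B+r_C) = −k₁/(k₁+k₂·C_A).
Integrating from C_{A0} to C_A: C_B = (1.17/0.481)·ln[(1.17+0.481·6.43)/(1.17+0.481·2.87)] = 2.432·ln(4.263/2.549) = 1.250 mol·L⁻¹.
Y_B = C_B/C_{A0} = 1.250/6.43 = 0.194.

0.194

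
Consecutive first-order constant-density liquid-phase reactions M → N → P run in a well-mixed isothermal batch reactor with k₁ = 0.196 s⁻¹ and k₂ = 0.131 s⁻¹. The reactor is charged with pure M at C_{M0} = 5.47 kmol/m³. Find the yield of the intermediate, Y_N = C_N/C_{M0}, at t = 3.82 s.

For first-order series with pure M initially, C_N(t) = k₁C_{M0}/(k₂−k₁)·(e^(−k₁t) − e^(−k₂t)).
e^(−k₁t) = e^(−0.196×3.82) = e^(−0.7487) = 0.4730; e^(−k₂t) = e^(−0.5004) = 0.6063.
C_N = 0.196×5.47/(0.131−0.196) × (0.4730−0.6063) = (-16.49)×(-0.1333) = 2.199 kmol/m³.
Y_N = C_N/C_{M0} = 2.199/5.47 = 0.402.

0.402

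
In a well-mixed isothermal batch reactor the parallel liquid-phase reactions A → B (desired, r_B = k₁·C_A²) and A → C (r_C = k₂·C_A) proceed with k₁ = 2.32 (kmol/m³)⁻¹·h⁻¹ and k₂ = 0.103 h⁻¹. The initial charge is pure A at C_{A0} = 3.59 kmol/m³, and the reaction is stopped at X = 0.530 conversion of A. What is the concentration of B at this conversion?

C_A = C_{A0}(1−X) = 1.687 kmol/m³.
Along a PFR/batch, dC_C/dC_A = −r_C/(r_B+r_C) = −k₂/(k₂+k₁·C_A).
Integrating from C_{A0} to C_A: C_C = (0.103/2.32)·ln[(0.103+2.32·3.59)/(0.103+2.32·1.69)] = 0.04440·ln(8.432/4.018) = 0.03291 kmol/m³.
Then C_B = (C_{A0}−C_A) − C_C = 1.903 − 0.03291 = 1.870 kmol/m³.

1.87 kmol/m³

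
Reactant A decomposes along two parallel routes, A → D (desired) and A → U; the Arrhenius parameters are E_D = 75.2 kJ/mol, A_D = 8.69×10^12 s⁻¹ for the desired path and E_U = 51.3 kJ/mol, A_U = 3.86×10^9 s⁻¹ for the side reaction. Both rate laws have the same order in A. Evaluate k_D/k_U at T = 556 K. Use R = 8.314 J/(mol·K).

12.8

With equal orders, S_{D/U} = k_D/k_U = (A_D/A_U)·exp[(E_U−E_D)/(RT)].
(E_U−E_D)/(RT) = (51.3−75.2)×10³/(8.314×556) = -23900/4623 = -5.170.
k_D/k_U = (8.69×10^12/3.86×10^9)·exp(-5.170) = 2251 × 0.005683 = 12.8.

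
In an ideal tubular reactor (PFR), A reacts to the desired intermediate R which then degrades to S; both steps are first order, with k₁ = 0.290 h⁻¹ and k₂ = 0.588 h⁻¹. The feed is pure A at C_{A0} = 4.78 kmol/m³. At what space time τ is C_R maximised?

The intermediate peaks when r₁ = r₂, i.e. k₁e^(−k₁τ) = k₂e^(−k₂τ), giving τ_opt = ln(k₂/k₁)/(k₂−k₁).
= ln(0.588/0.290)/(0.588−0.290) = ln(2.028)/0.2980 = 0.7068/0.2980 = 2.37 h.

2.37 h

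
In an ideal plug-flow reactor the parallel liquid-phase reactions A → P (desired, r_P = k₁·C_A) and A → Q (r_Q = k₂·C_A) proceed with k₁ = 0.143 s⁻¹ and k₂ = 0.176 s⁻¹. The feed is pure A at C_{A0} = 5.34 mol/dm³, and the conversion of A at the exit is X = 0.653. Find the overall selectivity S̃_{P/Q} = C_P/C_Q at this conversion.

0.813

C_A = C_{A0}(1−X) = 1.853 mol/dm³.
Both paths are first order in A, so the instantaneous fraction to P is constant: dC_P/d(−C_A) = k₁/(k₁+k₂) = 0.4483.
C_P = 0.4483·(C_{A0}−C_A) = 0.4483×3.487 = 1.56 mol/dm³.
C_Q = (C_{A0}−C_A)−C_P = 1.924 mol/dm³; S̃_{P/Q} = 1.563/1.924 = 0.813.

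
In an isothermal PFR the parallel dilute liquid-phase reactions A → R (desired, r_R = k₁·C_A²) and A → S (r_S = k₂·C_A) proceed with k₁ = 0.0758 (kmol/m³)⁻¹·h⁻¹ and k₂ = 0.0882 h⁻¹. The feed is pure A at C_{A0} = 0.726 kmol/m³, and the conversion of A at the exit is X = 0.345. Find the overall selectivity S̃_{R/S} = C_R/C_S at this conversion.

C_A = C_{A0}(1−X) = 0.4755 kmol/m³.
Along a PFR/batch, dC_S/dC_A = −r_S/(r_R+r_S) = −k₂/(k₂+k₁·C_A).
Integrating from C_{A0} to C_A: C_S = (0.0882/0.0758)·ln[(0.0882+0.0758·0.726)/(0.0882+0.0758·0.476)] = 1.164·ln(0.1432/0.1242) = 0.1655 kmol/m³.
Then C_R = (C_{A0}−C_A) − C_S = 0.2505 − 0.1655 = 0.08501 kmol/m³.
S̃_{R/S} = C_R/C_S = 0.08501/0.1655 = 0.514.

0.514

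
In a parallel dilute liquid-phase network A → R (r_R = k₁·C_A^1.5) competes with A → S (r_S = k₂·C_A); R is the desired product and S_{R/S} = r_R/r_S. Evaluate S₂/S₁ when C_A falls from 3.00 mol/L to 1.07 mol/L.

0.597

S_{R/S} = (k₁/k₂)·C_A^0.5, so S₂/S₁ = (C_{A,2}/C_{A,1})^0.5.
= (1.07/3.00)^0.5 = (0.3567)^0.5 = 0.597.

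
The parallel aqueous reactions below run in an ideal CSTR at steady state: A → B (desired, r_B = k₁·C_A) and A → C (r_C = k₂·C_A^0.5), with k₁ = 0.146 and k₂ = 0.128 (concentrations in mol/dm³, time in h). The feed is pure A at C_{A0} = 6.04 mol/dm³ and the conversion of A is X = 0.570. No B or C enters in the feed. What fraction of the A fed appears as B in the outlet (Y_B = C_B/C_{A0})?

Exit C_A = C_{A0}(1−X) = 6.04×0.430 = 2.597 mol/dm³.
Rates in a CSTR are evaluated at the outlet concentration: r_B = 0.146×2.597 = 0.3792, r_C = 0.128×2.597^0.5 = 0.2063.
Fraction of consumed A going to B: r_B/(r_B+r_C) = 0.6477.
C_B = 0.6477·C_{A0}·X = 0.6477×6.04×0.570 = 2.23 mol/dm³; Y_B = C_B/C_{A0} = 0.369.

0.369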